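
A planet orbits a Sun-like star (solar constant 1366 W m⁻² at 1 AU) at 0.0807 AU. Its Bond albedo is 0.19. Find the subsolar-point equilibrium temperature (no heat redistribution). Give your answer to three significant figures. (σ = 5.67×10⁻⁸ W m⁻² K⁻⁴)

Flux at 0.0807 AU: S = 1366/0.0807² = 2.10×10⁵ W m⁻².
At the subsolar point the surface absorbs S(1−A) and emits σT⁴ per unit area — no factor of 4, since only the local patch is in balance.
T = [2.10×10⁵ × 0.81 / 5.67×10⁻⁸]^(1/4) = (3.00×10¹²)^(1/4) = 1320 K.

T_ss ≈ 1320 K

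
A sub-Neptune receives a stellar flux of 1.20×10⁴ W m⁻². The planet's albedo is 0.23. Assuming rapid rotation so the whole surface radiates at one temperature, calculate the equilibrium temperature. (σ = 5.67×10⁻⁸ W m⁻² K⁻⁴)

T_eq ≈ 449 K

Energy balance: absorbed = emitted ⇒ πR²·S(1−A) = 4πR²·σT_eq⁴, so T_eq⁴ = S(1−A)/(4σ).
T_eq = [1.20×10⁴ × 0.77 / (4 × 5.67×10⁻⁸)]^(1/4) = (4.07×10¹⁰)^(1/4) = 449 K.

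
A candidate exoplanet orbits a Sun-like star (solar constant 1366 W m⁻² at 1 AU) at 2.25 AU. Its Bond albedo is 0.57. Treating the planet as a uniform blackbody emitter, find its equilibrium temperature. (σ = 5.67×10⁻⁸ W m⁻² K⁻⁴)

Flux at 2.25 AU: S = 1366/2.25² = 270 W m⁻².
Energy balance: absorbed = emitted ⇒ πR²·S(1−A) = 4πR²·σT_eq⁴, so T_eq⁴ = S(1−A)/(4σ).
T_eq = [270 × 0.43 / (4 × 5.67×10⁻⁸)]^(1/4) = (5.12×10⁸)^(1/4) = 150 K.

T_eq ≈ 150 K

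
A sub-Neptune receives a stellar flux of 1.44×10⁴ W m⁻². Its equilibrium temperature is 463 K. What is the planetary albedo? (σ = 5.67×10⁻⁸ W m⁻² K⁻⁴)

A ≈ 0.28

From T_eq⁴ = S(1−A)/(4σ): 1−A = 4σT_eq⁴/S.
1−A = 4 × 5.67×10⁻⁸ × (463)⁴ / 1.44×10⁴ = 0.724.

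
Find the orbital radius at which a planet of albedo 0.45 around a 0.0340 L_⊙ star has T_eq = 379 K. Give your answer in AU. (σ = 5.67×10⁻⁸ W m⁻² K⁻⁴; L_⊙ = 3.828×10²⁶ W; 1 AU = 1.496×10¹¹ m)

L = 0.0340 × 3.828×10²⁶ = 1.30×10²⁵ W.
From T_eq⁴ = L(1−A)/(16πσd²): d = √[L(1−A)/(16πσT_eq⁴)].
d = √[1.30×10²⁵ × 0.55 / (16π × 5.67×10⁻⁸ × (379)⁴)] = 1.10×10¹⁰ m = 0.0738 AU.

d ≈ 0.0738 AU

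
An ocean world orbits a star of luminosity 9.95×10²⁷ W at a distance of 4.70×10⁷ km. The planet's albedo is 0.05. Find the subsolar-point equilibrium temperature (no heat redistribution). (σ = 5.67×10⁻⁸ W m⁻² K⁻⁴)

d = 4.70×10⁷ km = 4.70×10¹⁰ m.
Flux: S = L/(4πd²) = 9.95×10²⁷/(4π×(4.70×10¹⁰)²) = 3.58×10⁵ W m⁻².
At the subsolar point the surface absorbs S(1−A) and emits σT⁴ per unit area — no factor of 4, since only the local patch is in balance.
T = [3.58×10⁵ × 0.95 / 5.67×10⁻⁸]^(1/4) = (6.01×10¹²)^(1/4) = 1570 K.

T_ss ≈ 1570 K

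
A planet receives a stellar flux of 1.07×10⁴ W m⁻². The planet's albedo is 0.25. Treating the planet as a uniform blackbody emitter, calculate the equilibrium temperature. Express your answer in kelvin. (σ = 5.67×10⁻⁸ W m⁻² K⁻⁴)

T_eq ≈ 434 K

Energy balance: absorbed = emitted ⇒ πR²·S(1−A) = 4πR²·σT_eq⁴, so T_eq⁴ = S(1−A)/(4σ).
T_eq = [1.07×10⁴ × 0.75 / (4 × 5.67×10⁻⁸)]^(1/4) = (3.54×10¹⁰)^(1/4) = 434 K.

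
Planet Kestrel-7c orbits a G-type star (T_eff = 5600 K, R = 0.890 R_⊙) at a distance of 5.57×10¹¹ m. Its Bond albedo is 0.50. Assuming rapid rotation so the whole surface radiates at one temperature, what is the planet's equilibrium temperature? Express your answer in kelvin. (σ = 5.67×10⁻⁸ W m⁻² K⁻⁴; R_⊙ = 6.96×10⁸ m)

T_eq ≈ 111 K

R_⋆ = 0.890 × 6.96×10⁸ = 6.19×10⁸ m.
L = 4πR_⋆²σT_⋆⁴ = 4π(6.19×10⁸)² × 5.67×10⁻⁸ × (5600)⁴ = 2.69×10²⁶ W.
S = L/(4πd²) = 69.0 W m⁻².
Energy balance: absorbed = emitted ⇒ πR²·S(1−A) = 4πR²·σT_eq⁴, so T_eq⁴ = S(1−A)/(4σ).
T_eq = [69.0 × 0.50 / (4 × 5.67×10⁻⁸)]^(1/4) = (1.52×10⁸)^(1/4) = 111 K.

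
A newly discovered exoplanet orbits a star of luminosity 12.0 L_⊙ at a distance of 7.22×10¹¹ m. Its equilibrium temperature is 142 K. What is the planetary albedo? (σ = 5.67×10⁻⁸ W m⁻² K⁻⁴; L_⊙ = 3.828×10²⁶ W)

L = 12.0 × 3.828×10²⁶ = 4.59×10²⁷ W.
Flux: S = L/(4πd²) = 4.59×10²⁷/(4π×(7.22×10¹¹)²) = 701 W m⁻².
From T_eq⁴ = S(1−A)/(4σ): 1−A = 4σT_eq⁴/S.
1−A = 4 × 5.67×10⁻⁸ × (142)⁴ / 701 = 0.132.

A ≈ 0.87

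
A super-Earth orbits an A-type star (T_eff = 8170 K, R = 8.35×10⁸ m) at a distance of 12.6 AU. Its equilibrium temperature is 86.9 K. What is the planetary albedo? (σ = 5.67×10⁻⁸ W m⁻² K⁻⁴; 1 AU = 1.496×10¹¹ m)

d = 12.6 AU = 1.88×10¹² m.
L = 4πR_⋆²σT_⋆⁴ = 4π(8.35×10⁸)² × 5.67×10⁻⁸ × (8170)⁴ = 2.21×10²⁷ W.
S = L/(4πd²) = 49.6 W m⁻².
From T_eq⁴ = S(1−A)/(4σ): 1−A = 4σT_eq⁴/S.
1−A = 4 × 5.67×10⁻⁸ × (86.9)⁴ / 49.6 = 0.261.

A ≈ 0.74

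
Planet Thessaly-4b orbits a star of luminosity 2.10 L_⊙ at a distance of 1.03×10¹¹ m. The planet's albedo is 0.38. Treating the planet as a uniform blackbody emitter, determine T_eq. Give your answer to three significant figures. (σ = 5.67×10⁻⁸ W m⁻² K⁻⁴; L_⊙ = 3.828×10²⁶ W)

L = 2.10 × 3.828×10²⁶ = 8.04×10²⁶ W.
Flux: S = L/(4πd²) = 8.04×10²⁶/(4π×(1.03×10¹¹)²) = 6030 W m⁻².
Energy balance: absorbed = emitted ⇒ πR²·S(1−A) = 4πR²·σT_eq⁴, so T_eq⁴ = S(1−A)/(4σ).
T_eq = [6030 × 0.62 / (4 × 5.67×10⁻⁸)]^(1/4) = (1.65×10¹⁰)^(1/4) = 358 K.

T_eq ≈ 358 K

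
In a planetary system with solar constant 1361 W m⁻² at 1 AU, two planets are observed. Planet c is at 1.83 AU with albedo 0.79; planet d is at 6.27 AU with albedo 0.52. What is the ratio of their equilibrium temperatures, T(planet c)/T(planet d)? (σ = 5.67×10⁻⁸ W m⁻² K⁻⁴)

T₁/T₂ ≈ 1.505

T_eq = [S₀(1−A)/(4σd²)]^(1/4), so T ∝ (1−A)^(1/4) / √d.
T₁ = [1361×0.21/(4×5.67×10⁻⁸×1.83²)]^(1/4) = 139.28 K.
T₂ = [1361×0.48/(4×5.67×10⁻⁸×6.27²)]^(1/4) = 92.52 K.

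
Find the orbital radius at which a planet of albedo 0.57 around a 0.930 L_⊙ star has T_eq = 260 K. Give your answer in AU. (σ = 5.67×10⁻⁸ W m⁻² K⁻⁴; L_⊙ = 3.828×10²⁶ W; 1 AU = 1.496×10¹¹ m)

L = 0.930 × 3.828×10²⁶ = 3.56×10²⁶ W.
From T_eq⁴ = L(1−A)/(16πσd²): d = √[L(1−A)/(16πσT_eq⁴)].
d = √[3.56×10²⁶ × 0.43 / (16π × 5.67×10⁻⁸ × (260)⁴)] = 1.08×10¹¹ m = 0.725 AU.

d ≈ 0.725 AU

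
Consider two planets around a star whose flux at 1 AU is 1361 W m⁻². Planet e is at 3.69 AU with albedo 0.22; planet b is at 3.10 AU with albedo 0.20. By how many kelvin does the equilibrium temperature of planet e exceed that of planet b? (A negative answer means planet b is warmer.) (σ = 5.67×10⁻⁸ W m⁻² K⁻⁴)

ΔT ≈ -13.3 K

T_eq = [S₀(1−A)/(4σd²)]^(1/4), so T ∝ (1−A)^(1/4) / √d.
T₁ = [1361×0.78/(4×5.67×10⁻⁸×3.69²)]^(1/4) = 136.16 K.
T₂ = [1361×0.80/(4×5.67×10⁻⁸×3.10²)]^(1/4) = 149.50 K.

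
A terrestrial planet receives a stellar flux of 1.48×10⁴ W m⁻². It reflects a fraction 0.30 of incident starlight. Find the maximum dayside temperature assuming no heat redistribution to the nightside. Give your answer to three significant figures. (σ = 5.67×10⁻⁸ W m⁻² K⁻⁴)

With no redistribution each surface element balances locally: S(1−A) = σT⁴.
T = [1.48×10⁴ × 0.70 / 5.67×10⁻⁸]^(1/4) = (1.83×10¹¹)^(1/4) = 654 K.

T_ss ≈ 654 K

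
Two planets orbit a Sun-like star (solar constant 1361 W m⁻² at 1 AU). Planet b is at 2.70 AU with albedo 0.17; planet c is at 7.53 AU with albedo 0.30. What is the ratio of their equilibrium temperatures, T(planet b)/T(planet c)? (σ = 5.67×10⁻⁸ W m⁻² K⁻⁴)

T_eq = [S₀(1−A)/(4σd²)]^(1/4), so T ∝ (1−A)^(1/4) / √d.
T₁ = [1361×0.83/(4×5.67×10⁻⁸×2.70²)]^(1/4) = 161.67 K.
T₂ = [1361×0.70/(4×5.67×10⁻⁸×7.53²)]^(1/4) = 92.77 K.

T₁/T₂ ≈ 1.743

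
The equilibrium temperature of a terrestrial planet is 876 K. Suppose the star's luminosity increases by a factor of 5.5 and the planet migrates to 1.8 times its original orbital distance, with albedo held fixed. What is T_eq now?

T_eq ∝ L^(1/4) · d^(−1/2).
T′ = 876 × 5.5^(1/4) / 1.8^(1/2) = 1000 K.

T_eq ≈ 1000 K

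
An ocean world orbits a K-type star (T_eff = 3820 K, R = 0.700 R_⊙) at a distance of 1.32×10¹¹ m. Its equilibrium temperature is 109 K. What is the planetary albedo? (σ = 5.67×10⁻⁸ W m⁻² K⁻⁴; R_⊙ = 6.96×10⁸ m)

R_⋆ = 0.700 × 6.96×10⁸ = 4.87×10⁸ m.
L = 4πR_⋆²σT_⋆⁴ = 4π(4.87×10⁸)² × 5.67×10⁻⁸ × (3820)⁴ = 3.60×10²⁵ W.
S = L/(4πd²) = 164 W m⁻².
From T_eq⁴ = S(1−A)/(4σ): 1−A = 4σT_eq⁴/S.
1−A = 4 × 5.67×10⁻⁸ × (109)⁴ / 164 = 0.195.

A ≈ 0.81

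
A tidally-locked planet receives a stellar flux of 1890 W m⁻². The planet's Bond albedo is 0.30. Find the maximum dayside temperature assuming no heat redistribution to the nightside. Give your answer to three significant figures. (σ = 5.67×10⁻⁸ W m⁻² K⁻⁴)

T_ss ≈ 391 K

With no redistribution each surface element balances locally: S(1−A) = σT⁴.
T = [1890 × 0.70 / 5.67×10⁻⁸]^(1/4) = (2.33×10¹⁰)^(1/4) = 391 K.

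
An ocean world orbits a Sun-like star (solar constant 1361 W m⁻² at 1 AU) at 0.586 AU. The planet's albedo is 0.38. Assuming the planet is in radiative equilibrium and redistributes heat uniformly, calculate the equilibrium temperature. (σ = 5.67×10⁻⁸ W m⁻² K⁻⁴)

T_eq ≈ 323 K

Flux at 0.586 AU: S = 1361/0.586² = 3960 W m⁻².
Energy balance: absorbed = emitted ⇒ πR²·S(1−A) = 4πR²·σT_eq⁴, so T_eq⁴ = S(1−A)/(4σ).
T_eq = [3960 × 0.62 / (4 × 5.67×10⁻⁸)]^(1/4) = (1.08×10¹⁰)^(1/4) = 323 K.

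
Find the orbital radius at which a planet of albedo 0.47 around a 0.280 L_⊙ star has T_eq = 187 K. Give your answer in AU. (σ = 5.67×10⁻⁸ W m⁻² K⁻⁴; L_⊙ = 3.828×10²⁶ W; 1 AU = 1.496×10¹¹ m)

L = 0.280 × 3.828×10²⁶ = 1.07×10²⁶ W.
From T_eq⁴ = L(1−A)/(16πσd²): d = √[L(1−A)/(16πσT_eq⁴)].
d = √[1.07×10²⁶ × 0.53 / (16π × 5.67×10⁻⁸ × (187)⁴)] = 1.28×10¹¹ m = 0.853 AU.

d ≈ 0.853 AU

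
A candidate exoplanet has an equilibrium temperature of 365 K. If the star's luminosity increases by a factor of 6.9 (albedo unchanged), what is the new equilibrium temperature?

T_eq ≈ 592 K

T_eq ∝ L^(1/4) · d^(−1/2).
T′ = 365 × 6.9^(1/4) = 592 K.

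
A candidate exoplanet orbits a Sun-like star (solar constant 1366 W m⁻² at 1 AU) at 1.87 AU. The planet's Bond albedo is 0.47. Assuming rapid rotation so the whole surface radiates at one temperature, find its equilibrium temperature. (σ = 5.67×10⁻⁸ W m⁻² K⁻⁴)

Flux at 1.87 AU: S = 1366/1.87² = 391 W m⁻².
Energy balance: absorbed = emitted ⇒ πR²·S(1−A) = 4πR²·σT_eq⁴, so T_eq⁴ = S(1−A)/(4σ).
T_eq = [391 × 0.53 / (4 × 5.67×10⁻⁸)]^(1/4) = (9.13×10⁸)^(1/4) = 174 K.

T_eq ≈ 174 K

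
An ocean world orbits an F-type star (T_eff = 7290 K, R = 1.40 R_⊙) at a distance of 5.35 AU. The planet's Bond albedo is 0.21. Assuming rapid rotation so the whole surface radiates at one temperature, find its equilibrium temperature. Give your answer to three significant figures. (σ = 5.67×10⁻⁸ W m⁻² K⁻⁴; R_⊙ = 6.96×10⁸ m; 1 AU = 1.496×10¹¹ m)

R_⋆ = 1.40 × 6.96×10⁸ = 9.74×10⁸ m.
d = 5.35 AU = 8.00×10¹¹ m.
L = 4πR_⋆²σT_⋆⁴ = 4π(9.74×10⁸)² × 5.67×10⁻⁸ × (7290)⁴ = 1.91×10²⁷ W.
S = L/(4πd²) = 237 W m⁻².
Energy balance: absorbed = emitted ⇒ πR²·S(1−A) = 4πR²·σT_eq⁴, so T_eq⁴ = S(1−A)/(4σ).
T_eq = [237 × 0.79 / (4 × 5.67×10⁻⁸)]^(1/4) = (8.27×10⁸)^(1/4) = 170 K.

T_eq ≈ 170 K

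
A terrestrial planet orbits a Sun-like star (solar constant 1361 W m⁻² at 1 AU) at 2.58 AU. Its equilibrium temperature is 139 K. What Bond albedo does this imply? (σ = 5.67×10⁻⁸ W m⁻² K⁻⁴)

Flux at 2.58 AU: S = 1361/2.58² = 204 W m⁻².
From T_eq⁴ = S(1−A)/(4σ): 1−A = 4σT_eq⁴/S.
1−A = 4 × 5.67×10⁻⁸ × (139)⁴ / 204 = 0.414.

A ≈ 0.59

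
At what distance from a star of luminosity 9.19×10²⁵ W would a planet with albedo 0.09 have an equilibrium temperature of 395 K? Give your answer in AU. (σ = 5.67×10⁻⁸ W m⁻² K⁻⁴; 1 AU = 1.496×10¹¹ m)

From T_eq⁴ = L(1−A)/(16πσd²): d = √[L(1−A)/(16πσT_eq⁴)].
d = √[9.19×10²⁵ × 0.91 / (16π × 5.67×10⁻⁸ × (395)⁴)] = 3.47×10¹⁰ m = 0.232 AU.

d ≈ 0.232 AU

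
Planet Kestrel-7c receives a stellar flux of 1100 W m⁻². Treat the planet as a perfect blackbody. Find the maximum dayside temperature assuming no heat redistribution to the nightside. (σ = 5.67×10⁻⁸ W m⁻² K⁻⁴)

With no redistribution each surface element balances locally: S(1−A) = σT⁴.
T = [1100 × 1.00 / 5.67×10⁻⁸]^(1/4) = (1.94×10¹⁰)^(1/4) = 373 K.

T_ss ≈ 373 K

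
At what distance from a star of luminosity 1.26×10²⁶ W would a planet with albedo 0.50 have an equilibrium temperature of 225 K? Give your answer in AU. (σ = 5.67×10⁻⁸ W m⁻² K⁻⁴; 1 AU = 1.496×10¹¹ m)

From T_eq⁴ = L(1−A)/(16πσd²): d = √[L(1−A)/(16πσT_eq⁴)].
d = √[1.26×10²⁶ × 0.50 / (16π × 5.67×10⁻⁸ × (225)⁴)] = 9.29×10¹⁰ m = 0.621 AU.

d ≈ 0.621 AU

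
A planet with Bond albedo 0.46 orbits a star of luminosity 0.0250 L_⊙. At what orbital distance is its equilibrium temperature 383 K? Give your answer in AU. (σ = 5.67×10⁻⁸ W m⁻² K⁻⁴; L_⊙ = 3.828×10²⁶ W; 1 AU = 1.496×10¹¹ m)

L = 0.0250 × 3.828×10²⁶ = 9.57×10²⁴ W.
From T_eq⁴ = L(1−A)/(16πσd²): d = √[L(1−A)/(16πσT_eq⁴)].
d = √[9.57×10²⁴ × 0.54 / (16π × 5.67×10⁻⁸ × (383)⁴)] = 9.18×10⁹ m = 0.0614 AU.

d ≈ 0.0614 AU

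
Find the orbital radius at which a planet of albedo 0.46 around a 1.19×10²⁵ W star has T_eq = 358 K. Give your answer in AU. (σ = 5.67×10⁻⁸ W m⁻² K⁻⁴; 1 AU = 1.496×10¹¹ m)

d ≈ 0.0783 AU

From T_eq⁴ = L(1−A)/(16πσd²): d = √[L(1−A)/(16πσT_eq⁴)].
d = √[1.19×10²⁵ × 0.54 / (16π × 5.67×10⁻⁸ × (358)⁴)] = 1.17×10¹⁰ m = 0.0783 AU.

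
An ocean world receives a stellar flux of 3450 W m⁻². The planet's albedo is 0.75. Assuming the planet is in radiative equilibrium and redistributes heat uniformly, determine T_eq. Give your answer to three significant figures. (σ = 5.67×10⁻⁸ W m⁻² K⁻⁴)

T_eq ≈ 248 K

Energy balance: absorbed = emitted ⇒ πR²·S(1−A) = 4πR²·σT_eq⁴, so T_eq⁴ = S(1−A)/(4σ).
T_eq = [3450 × 0.25 / (4 × 5.67×10⁻⁸)]^(1/4) = (3.80×10⁹)^(1/4) = 248 K.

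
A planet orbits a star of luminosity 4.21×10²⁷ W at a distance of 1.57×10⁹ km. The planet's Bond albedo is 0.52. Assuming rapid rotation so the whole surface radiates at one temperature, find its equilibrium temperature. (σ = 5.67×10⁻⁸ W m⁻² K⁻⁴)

d = 1.57×10⁹ km = 1.57×10¹² m.
Flux: S = L/(4πd²) = 4.21×10²⁷/(4π×(1.57×10¹²)²) = 136 W m⁻².
Energy balance: absorbed = emitted ⇒ πR²·S(1−A) = 4πR²·σT_eq⁴, so T_eq⁴ = S(1−A)/(4σ).
T_eq = [136 × 0.48 / (4 × 5.67×10⁻⁸)]^(1/4) = (2.88×10⁸)^(1/4) = 130 K.

T_eq ≈ 130 K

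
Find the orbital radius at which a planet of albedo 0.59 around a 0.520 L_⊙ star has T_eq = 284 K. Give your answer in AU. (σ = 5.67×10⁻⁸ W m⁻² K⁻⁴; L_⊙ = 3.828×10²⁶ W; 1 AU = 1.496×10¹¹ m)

L = 0.520 × 3.828×10²⁶ = 1.99×10²⁶ W.
From T_eq⁴ = L(1−A)/(16πσd²): d = √[L(1−A)/(16πσT_eq⁴)].
d = √[1.99×10²⁶ × 0.41 / (16π × 5.67×10⁻⁸ × (284)⁴)] = 6.63×10¹⁰ m = 0.443 AU.

d ≈ 0.443 AU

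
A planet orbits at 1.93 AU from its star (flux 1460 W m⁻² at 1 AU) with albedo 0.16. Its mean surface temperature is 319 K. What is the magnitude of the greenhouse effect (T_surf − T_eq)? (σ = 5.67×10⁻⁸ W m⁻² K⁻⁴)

ΔT ≈ 123.8 K

S = 1460/1.93² = 392.0 W m⁻².
T_eq = [S(1−A)/(4σ)]^(1/4) = [392.0×0.84/(4×5.67×10⁻⁸)]^(1/4) = 195.2 K.
ΔT = T_surf − T_eq = 319 − 195.2.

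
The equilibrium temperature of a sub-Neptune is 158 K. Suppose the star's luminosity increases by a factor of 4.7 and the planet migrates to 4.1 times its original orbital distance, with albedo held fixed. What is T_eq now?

T_eq ∝ L^(1/4) · d^(−1/2).
T′ = 158 × 4.7^(1/4) / 4.1^(1/2) = 115 K.

T_eq ≈ 115 K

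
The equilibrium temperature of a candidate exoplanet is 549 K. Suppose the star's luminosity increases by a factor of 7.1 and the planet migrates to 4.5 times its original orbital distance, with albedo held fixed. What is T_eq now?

T_eq ∝ L^(1/4) · d^(−1/2).
T′ = 549 × 7.1^(1/4) / 4.5^(1/2) = 422 K.

T_eq ≈ 422 K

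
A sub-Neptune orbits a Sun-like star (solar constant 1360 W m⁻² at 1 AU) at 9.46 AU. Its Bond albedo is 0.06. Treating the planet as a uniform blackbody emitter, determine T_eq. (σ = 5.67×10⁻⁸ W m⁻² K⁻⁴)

Flux at 9.46 AU: S = 1360/9.46² = 15.2 W m⁻².
Energy balance: absorbed = emitted ⇒ πR²·S(1−A) = 4πR²·σT_eq⁴, so T_eq⁴ = S(1−A)/(4σ).
T_eq = [15.2 × 0.94 / (4 × 5.67×10⁻⁸)]^(1/4) = (6.30×10⁷)^(1/4) = 89.1 K.

T_eq ≈ 89.1 K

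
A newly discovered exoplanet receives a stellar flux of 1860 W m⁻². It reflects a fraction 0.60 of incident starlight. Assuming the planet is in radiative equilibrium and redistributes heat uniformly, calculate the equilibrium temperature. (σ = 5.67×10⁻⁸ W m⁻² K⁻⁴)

T_eq ≈ 239 K

Energy balance: absorbed = emitted ⇒ πR²·S(1−A) = 4πR²·σT_eq⁴, so T_eq⁴ = S(1−A)/(4σ).
T_eq = [1860 × 0.40 / (4 × 5.67×10⁻⁸)]^(1/4) = (3.28×10⁹)^(1/4) = 239 K.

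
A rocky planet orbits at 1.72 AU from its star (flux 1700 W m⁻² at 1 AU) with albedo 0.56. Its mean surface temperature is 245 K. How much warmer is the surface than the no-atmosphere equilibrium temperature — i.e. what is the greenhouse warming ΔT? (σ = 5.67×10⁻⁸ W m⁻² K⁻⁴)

ΔT ≈ 62.3 K

S = 1700/1.72² = 574.6 W m⁻².
T_eq = [S(1−A)/(4σ)]^(1/4) = [574.6×0.44/(4×5.67×10⁻⁸)]^(1/4) = 182.7 K.
ΔT = T_surf − T_eq = 245 − 182.7.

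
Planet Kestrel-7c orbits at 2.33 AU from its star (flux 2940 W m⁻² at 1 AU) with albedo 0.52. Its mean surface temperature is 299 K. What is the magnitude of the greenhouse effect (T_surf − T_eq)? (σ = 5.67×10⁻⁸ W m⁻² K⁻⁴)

ΔT ≈ 115.0 K

S = 2940/2.33² = 541.5 W m⁻².
T_eq = [S(1−A)/(4σ)]^(1/4) = [541.5×0.48/(4×5.67×10⁻⁸)]^(1/4) = 184.0 K.
ΔT = T_surf − T_eq = 299 − 184.0.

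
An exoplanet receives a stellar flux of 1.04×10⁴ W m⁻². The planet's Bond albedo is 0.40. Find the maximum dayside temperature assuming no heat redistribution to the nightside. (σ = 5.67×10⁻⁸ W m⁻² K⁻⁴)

With no redistribution each surface element balances locally: S(1−A) = σT⁴.
T = [1.04×10⁴ × 0.60 / 5.67×10⁻⁸]^(1/4) = (1.10×10¹¹)^(1/4) = 576 K.

T_ss ≈ 576 K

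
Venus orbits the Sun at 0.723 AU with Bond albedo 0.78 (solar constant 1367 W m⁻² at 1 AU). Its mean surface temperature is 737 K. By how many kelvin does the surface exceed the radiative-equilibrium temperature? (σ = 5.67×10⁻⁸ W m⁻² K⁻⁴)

ΔT ≈ 512.6 K

S = 1367/0.723² = 2615 W m⁻².
T_eq = [S(1−A)/(4σ)]^(1/4) = [2615×0.22/(4×5.67×10⁻⁸)]^(1/4) = 224.4 K.
ΔT = T_surf − T_eq = 737 − 224.4.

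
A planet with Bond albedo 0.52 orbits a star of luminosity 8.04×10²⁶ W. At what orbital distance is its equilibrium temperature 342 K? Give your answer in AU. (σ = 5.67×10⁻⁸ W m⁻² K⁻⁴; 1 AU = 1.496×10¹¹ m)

d ≈ 0.665 AU

From T_eq⁴ = L(1−A)/(16πσd²): d = √[L(1−A)/(16πσT_eq⁴)].
d = √[8.04×10²⁶ × 0.48 / (16π × 5.67×10⁻⁸ × (342)⁴)] = 9.95×10¹⁰ m = 0.665 AU.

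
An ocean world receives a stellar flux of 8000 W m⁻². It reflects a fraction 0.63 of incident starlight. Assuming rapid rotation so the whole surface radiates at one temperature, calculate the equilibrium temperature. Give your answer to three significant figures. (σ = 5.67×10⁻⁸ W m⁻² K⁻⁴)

Energy balance: absorbed = emitted ⇒ πR²·S(1−A) = 4πR²·σT_eq⁴, so T_eq⁴ = S(1−A)/(4σ).
T_eq = [8000 × 0.37 / (4 × 5.67×10⁻⁸)]^(1/4) = (1.31×10¹⁰)^(1/4) = 338 K.

T_eq ≈ 338 K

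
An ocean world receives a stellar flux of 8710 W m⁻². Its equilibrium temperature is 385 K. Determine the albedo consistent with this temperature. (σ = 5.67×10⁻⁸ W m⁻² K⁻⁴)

A ≈ 0.43

From T_eq⁴ = S(1−A)/(4σ): 1−A = 4σT_eq⁴/S.
1−A = 4 × 5.67×10⁻⁸ × (385)⁴ / 8710 = 0.572.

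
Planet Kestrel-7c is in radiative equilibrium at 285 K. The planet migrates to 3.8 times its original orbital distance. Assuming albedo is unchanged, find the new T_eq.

T_eq ∝ L^(1/4) · d^(−1/2).
T′ = 285 / 3.8^(1/2) = 146 K.

T_eq ≈ 146 K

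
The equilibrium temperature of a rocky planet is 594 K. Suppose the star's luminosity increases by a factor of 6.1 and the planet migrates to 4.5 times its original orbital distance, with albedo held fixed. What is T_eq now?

T_eq ≈ 440 K

T_eq ∝ L^(1/4) · d^(−1/2).
T′ = 594 × 6.1^(1/4) / 4.5^(1/2) = 440 K.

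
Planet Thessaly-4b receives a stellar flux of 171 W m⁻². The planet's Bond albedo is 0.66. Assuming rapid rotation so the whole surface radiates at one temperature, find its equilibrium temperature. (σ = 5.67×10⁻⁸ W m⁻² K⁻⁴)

T_eq ≈ 127 K

Energy balance: absorbed = emitted ⇒ πR²·S(1−A) = 4πR²·σT_eq⁴, so T_eq⁴ = S(1−A)/(4σ).
T_eq = [171 × 0.34 / (4 × 5.67×10⁻⁸)]^(1/4) = (2.56×10⁸)^(1/4) = 127 K.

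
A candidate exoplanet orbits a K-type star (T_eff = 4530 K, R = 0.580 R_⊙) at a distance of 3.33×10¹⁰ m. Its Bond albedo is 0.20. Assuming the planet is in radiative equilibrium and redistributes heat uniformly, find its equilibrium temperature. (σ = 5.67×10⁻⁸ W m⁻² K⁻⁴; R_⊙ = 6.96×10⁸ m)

R_⋆ = 0.580 × 6.96×10⁸ = 4.04×10⁸ m.
L = 4πR_⋆²σT_⋆⁴ = 4π(4.04×10⁸)² × 5.67×10⁻⁸ × (4530)⁴ = 4.89×10²⁵ W.
S = L/(4πd²) = 3510 W m⁻².
Energy balance: absorbed = emitted ⇒ πR²·S(1−A) = 4πR²·σT_eq⁴, so T_eq⁴ = S(1−A)/(4σ).
T_eq = [3510 × 0.80 / (4 × 5.67×10⁻⁸)]^(1/4) = (1.24×10¹⁰)^(1/4) = 334 K.

T_eq ≈ 334 K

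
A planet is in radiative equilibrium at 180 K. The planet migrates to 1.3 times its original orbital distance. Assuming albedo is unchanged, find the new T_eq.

T_eq ≈ 158 K

T_eq ∝ L^(1/4) · d^(−1/2).
T′ = 180 / 1.3^(1/2) = 158 K.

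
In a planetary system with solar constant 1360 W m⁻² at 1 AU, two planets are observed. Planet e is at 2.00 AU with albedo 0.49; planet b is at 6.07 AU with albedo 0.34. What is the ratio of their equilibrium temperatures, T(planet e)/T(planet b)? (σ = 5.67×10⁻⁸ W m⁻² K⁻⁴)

T₁/T₂ ≈ 1.633

T_eq = [S₀(1−A)/(4σd²)]^(1/4), so T ∝ (1−A)^(1/4) / √d.
T₁ = [1360×0.51/(4×5.67×10⁻⁸×2.00²)]^(1/4) = 166.28 K.
T₂ = [1360×0.66/(4×5.67×10⁻⁸×6.07²)]^(1/4) = 101.80 K.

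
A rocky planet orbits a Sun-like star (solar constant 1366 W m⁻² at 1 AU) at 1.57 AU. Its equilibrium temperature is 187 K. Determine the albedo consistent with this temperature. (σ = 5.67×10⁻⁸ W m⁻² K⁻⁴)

A ≈ 0.50

Flux at 1.57 AU: S = 1366/1.57² = 554 W m⁻².
From T_eq⁴ = S(1−A)/(4σ): 1−A = 4σT_eq⁴/S.
1−A = 4 × 5.67×10⁻⁸ × (187)⁴ / 554 = 0.500.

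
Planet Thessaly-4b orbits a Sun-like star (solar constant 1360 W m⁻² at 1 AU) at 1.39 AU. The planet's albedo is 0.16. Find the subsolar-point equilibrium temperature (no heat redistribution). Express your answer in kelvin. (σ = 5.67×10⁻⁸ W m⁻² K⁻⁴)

T_ss ≈ 320 K

Flux at 1.39 AU: S = 1360/1.39² = 704 W m⁻².
At the subsolar point the surface absorbs S(1−A) and emits σT⁴ per unit area — no factor of 4, since only the local patch is in balance.
T = [704 × 0.84 / 5.67×10⁻⁸]^(1/4) = (1.04×10¹⁰)^(1/4) = 320 K.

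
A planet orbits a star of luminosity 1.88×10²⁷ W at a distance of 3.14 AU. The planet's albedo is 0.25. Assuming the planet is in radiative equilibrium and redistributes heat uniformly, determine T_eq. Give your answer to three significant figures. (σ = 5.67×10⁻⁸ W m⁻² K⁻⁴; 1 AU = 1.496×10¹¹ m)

d = 3.14 AU = 4.70×10¹¹ m.
Flux: S = L/(4πd²) = 1.88×10²⁷/(4π×(4.70×10¹¹)²) = 678 W m⁻².
Energy balance: absorbed = emitted ⇒ πR²·S(1−A) = 4πR²·σT_eq⁴, so T_eq⁴ = S(1−A)/(4σ).
T_eq = [678 × 0.75 / (4 × 5.67×10⁻⁸)]^(1/4) = (2.24×10⁹)^(1/4) = 218 K.

T_eq ≈ 218 K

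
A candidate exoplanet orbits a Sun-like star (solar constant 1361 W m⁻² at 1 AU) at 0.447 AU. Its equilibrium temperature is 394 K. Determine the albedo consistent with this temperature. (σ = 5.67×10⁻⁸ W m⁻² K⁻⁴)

Flux at 0.447 AU: S = 1361/0.447² = 6810 W m⁻².
From T_eq⁴ = S(1−A)/(4σ): 1−A = 4σT_eq⁴/S.
1−A = 4 × 5.67×10⁻⁸ × (394)⁴ / 6810 = 0.802.

A ≈ 0.20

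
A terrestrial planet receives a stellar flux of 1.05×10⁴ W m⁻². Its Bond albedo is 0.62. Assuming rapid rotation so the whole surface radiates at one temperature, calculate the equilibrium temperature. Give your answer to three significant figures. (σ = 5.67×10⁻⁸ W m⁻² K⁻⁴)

Energy balance: absorbed = emitted ⇒ πR²·S(1−A) = 4πR²·σT_eq⁴, so T_eq⁴ = S(1−A)/(4σ).
T_eq = [1.05×10⁴ × 0.38 / (4 × 5.67×10⁻⁸)]^(1/4) = (1.76×10¹⁰)^(1/4) = 364 K.

T_eq ≈ 364 K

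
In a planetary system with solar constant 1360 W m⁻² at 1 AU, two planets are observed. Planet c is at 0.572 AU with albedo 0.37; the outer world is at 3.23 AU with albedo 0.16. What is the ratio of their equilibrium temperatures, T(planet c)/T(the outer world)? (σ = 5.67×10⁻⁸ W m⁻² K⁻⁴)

T_eq = [S₀(1−A)/(4σd²)]^(1/4), so T ∝ (1−A)^(1/4) / √d.
T₁ = [1360×0.63/(4×5.67×10⁻⁸×0.572²)]^(1/4) = 327.80 K.
T₂ = [1360×0.84/(4×5.67×10⁻⁸×3.23²)]^(1/4) = 148.23 K.

T₁/T₂ ≈ 2.211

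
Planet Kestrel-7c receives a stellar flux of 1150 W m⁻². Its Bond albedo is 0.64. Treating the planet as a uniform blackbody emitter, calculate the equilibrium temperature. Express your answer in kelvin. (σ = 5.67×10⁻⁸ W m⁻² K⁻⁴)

Energy balance: absorbed = emitted ⇒ πR²·S(1−A) = 4πR²·σT_eq⁴, so T_eq⁴ = S(1−A)/(4σ).
T_eq = [1150 × 0.36 / (4 × 5.67×10⁻⁸)]^(1/4) = (1.83×10⁹)^(1/4) = 207 K.

T_eq ≈ 207 K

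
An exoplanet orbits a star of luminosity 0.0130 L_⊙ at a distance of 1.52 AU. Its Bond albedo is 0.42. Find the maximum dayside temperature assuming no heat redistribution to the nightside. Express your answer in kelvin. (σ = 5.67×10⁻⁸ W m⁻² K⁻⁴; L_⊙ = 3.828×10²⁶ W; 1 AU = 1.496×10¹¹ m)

d = 1.52 AU = 2.27×10¹¹ m.
L = 0.0130 × 3.828×10²⁶ = 4.98×10²⁴ W.
Flux: S = L/(4πd²) = 4.98×10²⁴/(4π×(2.27×10¹¹)²) = 7.66 W m⁻².
With no redistribution each surface element balances locally: S(1−A) = σT⁴.
T = [7.66 × 0.58 / 5.67×10⁻⁸]^(1/4) = (7.83×10⁷)^(1/4) = 94.1 K.

T_ss ≈ 94.1 K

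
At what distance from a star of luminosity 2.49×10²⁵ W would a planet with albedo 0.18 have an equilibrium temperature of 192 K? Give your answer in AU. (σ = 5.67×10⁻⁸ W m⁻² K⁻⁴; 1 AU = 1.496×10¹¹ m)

d ≈ 0.485 AU

From T_eq⁴ = L(1−A)/(16πσd²): d = √[L(1−A)/(16πσT_eq⁴)].
d = √[2.49×10²⁵ × 0.82 / (16π × 5.67×10⁻⁸ × (192)⁴)] = 7.26×10¹⁰ m = 0.485 AU.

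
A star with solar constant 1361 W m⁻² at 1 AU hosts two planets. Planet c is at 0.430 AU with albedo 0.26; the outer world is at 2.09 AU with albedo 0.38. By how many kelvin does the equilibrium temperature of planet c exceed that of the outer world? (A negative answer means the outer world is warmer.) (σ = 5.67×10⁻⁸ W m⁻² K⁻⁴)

ΔT ≈ 222.8 K

T_eq = [S₀(1−A)/(4σd²)]^(1/4), so T ∝ (1−A)^(1/4) / √d.
T₁ = [1361×0.74/(4×5.67×10⁻⁸×0.430²)]^(1/4) = 393.67 K.
T₂ = [1361×0.62/(4×5.67×10⁻⁸×2.09²)]^(1/4) = 170.84 K.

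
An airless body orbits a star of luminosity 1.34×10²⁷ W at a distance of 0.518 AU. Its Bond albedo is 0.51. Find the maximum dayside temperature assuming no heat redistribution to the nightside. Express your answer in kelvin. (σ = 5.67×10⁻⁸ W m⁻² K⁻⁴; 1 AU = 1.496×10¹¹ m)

d = 0.518 AU = 7.75×10¹⁰ m.
Flux: S = L/(4πd²) = 1.34×10²⁷/(4π×(7.75×10¹⁰)²) = 1.78×10⁴ W m⁻².
With no redistribution each surface element balances locally: S(1−A) = σT⁴.
T = [1.78×10⁴ × 0.49 / 5.67×10⁻⁸]^(1/4) = (1.53×10¹¹)^(1/4) = 626 K.

T_ss ≈ 626 K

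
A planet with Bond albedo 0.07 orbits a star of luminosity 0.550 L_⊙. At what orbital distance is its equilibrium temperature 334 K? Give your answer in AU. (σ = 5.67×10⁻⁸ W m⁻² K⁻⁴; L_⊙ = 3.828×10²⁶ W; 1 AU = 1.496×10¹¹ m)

d ≈ 0.497 AU

L = 0.550 × 3.828×10²⁶ = 2.11×10²⁶ W.
From T_eq⁴ = L(1−A)/(16πσd²): d = √[L(1−A)/(16πσT_eq⁴)].
d = √[2.11×10²⁶ × 0.93 / (16π × 5.67×10⁻⁸ × (334)⁴)] = 7.43×10¹⁰ m = 0.497 AU.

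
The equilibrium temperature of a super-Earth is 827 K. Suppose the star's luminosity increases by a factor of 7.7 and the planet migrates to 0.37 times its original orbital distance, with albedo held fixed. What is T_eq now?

T_eq ≈ 2260 K

T_eq ∝ L^(1/4) · d^(−1/2).
T′ = 827 × 7.7^(1/4) / 0.37^(1/2) = 2260 K.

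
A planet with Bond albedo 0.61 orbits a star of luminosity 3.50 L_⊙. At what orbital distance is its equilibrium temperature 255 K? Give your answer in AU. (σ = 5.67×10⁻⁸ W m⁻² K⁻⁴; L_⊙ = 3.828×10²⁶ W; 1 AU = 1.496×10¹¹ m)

d ≈ 1.39 AU

L = 3.50 × 3.828×10²⁶ = 1.34×10²⁷ W.
From T_eq⁴ = L(1−A)/(16πσd²): d = √[L(1−A)/(16πσT_eq⁴)].
d = √[1.34×10²⁷ × 0.39 / (16π × 5.67×10⁻⁸ × (255)⁴)] = 2.08×10¹¹ m = 1.39 AU.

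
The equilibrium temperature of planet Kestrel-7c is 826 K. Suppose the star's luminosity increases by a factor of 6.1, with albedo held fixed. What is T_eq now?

T_eq ≈ 1300 K

T_eq ∝ L^(1/4) · d^(−1/2).
T′ = 826 × 6.1^(1/4) = 1300 K.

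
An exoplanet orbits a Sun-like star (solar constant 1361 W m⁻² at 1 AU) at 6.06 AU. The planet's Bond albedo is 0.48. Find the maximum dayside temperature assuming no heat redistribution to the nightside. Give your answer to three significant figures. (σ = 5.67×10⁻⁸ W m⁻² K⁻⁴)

Flux at 6.06 AU: S = 1361/6.06² = 37.1 W m⁻².
With no redistribution each surface element balances locally: S(1−A) = σT⁴.
T = [37.1 × 0.52 / 5.67×10⁻⁸]^(1/4) = (3.40×10⁸)^(1/4) = 136 K.

T_ss ≈ 136 K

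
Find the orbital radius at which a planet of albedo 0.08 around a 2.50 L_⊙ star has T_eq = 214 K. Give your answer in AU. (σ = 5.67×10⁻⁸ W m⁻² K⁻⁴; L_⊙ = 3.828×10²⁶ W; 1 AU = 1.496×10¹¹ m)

L = 2.50 × 3.828×10²⁶ = 9.57×10²⁶ W.
From T_eq⁴ = L(1−A)/(16πσd²): d = √[L(1−A)/(16πσT_eq⁴)].
d = √[9.57×10²⁶ × 0.92 / (16π × 5.67×10⁻⁸ × (214)⁴)] = 3.84×10¹¹ m = 2.57 AU.

d ≈ 2.57 AU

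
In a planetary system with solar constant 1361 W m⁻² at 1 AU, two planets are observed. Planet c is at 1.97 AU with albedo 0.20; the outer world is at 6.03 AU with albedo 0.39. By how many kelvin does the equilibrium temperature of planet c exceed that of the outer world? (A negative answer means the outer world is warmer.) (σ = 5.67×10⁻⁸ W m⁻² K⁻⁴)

ΔT ≈ 87.4 K

T_eq = [S₀(1−A)/(4σd²)]^(1/4), so T ∝ (1−A)^(1/4) / √d.
T₁ = [1361×0.80/(4×5.67×10⁻⁸×1.97²)]^(1/4) = 187.54 K.
T₂ = [1361×0.61/(4×5.67×10⁻⁸×6.03²)]^(1/4) = 100.17 K.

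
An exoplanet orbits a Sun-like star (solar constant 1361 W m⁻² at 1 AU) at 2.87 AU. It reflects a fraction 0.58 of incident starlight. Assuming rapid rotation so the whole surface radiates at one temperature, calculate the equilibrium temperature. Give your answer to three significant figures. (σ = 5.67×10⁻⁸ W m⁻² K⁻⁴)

Flux at 2.87 AU: S = 1361/2.87² = 165 W m⁻².
Energy balance: absorbed = emitted ⇒ πR²·S(1−A) = 4πR²·σT_eq⁴, so T_eq⁴ = S(1−A)/(4σ).
T_eq = [165 × 0.42 / (4 × 5.67×10⁻⁸)]^(1/4) = (3.06×10⁸)^(1/4) = 132 K.

T_eq ≈ 132 K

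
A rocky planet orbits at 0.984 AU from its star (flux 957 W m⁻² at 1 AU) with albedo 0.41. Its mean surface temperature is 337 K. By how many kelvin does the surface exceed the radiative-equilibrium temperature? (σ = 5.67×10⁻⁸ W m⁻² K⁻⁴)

S = 957/0.984² = 988.4 W m⁻².
T_eq = [S(1−A)/(4σ)]^(1/4) = [988.4×0.59/(4×5.67×10⁻⁸)]^(1/4) = 225.2 K.
ΔT = T_surf − T_eq = 337 − 225.2.

ΔT ≈ 111.8 K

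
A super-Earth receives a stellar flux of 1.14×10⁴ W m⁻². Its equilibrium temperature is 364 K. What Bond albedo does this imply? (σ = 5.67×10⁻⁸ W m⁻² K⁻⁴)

A ≈ 0.65

From T_eq⁴ = S(1−A)/(4σ): 1−A = 4σT_eq⁴/S.
1−A = 4 × 5.67×10⁻⁸ × (364)⁴ / 1.14×10⁴ = 0.349.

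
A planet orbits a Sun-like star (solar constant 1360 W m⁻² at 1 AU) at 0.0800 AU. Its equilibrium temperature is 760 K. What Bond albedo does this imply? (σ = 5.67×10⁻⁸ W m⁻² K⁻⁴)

A ≈ 0.64

Flux at 0.0800 AU: S = 1360/0.0800² = 2.12×10⁵ W m⁻².
From T_eq⁴ = S(1−A)/(4σ): 1−A = 4σT_eq⁴/S.
1−A = 4 × 5.67×10⁻⁸ × (760)⁴ / 2.12×10⁵ = 0.356.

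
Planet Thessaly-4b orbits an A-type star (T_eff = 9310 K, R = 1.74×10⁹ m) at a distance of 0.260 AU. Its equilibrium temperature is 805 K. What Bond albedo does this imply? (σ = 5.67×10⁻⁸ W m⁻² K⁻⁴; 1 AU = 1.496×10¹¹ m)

A ≈ 0.89

d = 0.260 AU = 3.89×10¹⁰ m.
L = 4πR_⋆²σT_⋆⁴ = 4π(1.74×10⁹)² × 5.67×10⁻⁸ × (9310)⁴ = 1.62×10²⁸ W.
S = L/(4πd²) = 8.52×10⁵ W m⁻².
From T_eq⁴ = S(1−A)/(4σ): 1−A = 4σT_eq⁴/S.
1−A = 4 × 5.67×10⁻⁸ × (805)⁴ / 8.52×10⁵ = 0.112.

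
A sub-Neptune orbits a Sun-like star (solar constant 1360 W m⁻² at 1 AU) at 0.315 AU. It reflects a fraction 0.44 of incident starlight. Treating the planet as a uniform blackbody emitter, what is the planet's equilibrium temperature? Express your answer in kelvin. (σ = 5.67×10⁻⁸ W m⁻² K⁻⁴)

Flux at 0.315 AU: S = 1360/0.315² = 1.37×10⁴ W m⁻².
Energy balance: absorbed = emitted ⇒ πR²·S(1−A) = 4πR²·σT_eq⁴, so T_eq⁴ = S(1−A)/(4σ).
T_eq = [1.37×10⁴ × 0.56 / (4 × 5.67×10⁻⁸)]^(1/4) = (3.38×10¹⁰)^(1/4) = 429 K.

T_eq ≈ 429 K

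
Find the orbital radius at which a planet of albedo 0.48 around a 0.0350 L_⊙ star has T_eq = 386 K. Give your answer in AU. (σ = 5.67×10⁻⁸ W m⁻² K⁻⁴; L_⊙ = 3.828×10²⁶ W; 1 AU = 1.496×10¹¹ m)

d ≈ 0.0701 AU

L = 0.0350 × 3.828×10²⁶ = 1.34×10²⁵ W.
From T_eq⁴ = L(1−A)/(16πσd²): d = √[L(1−A)/(16πσT_eq⁴)].
d = √[1.34×10²⁵ × 0.52 / (16π × 5.67×10⁻⁸ × (386)⁴)] = 1.05×10¹⁰ m = 0.0701 AU.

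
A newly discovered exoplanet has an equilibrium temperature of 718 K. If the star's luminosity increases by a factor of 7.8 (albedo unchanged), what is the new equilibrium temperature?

T_eq ≈ 1200 K

T_eq ∝ L^(1/4) · d^(−1/2).
T′ = 718 × 7.8^(1/4) = 1200 K.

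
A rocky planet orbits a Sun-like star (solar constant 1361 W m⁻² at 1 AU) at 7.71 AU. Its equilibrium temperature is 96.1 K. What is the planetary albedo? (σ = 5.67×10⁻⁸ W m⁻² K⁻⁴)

A ≈ 0.16

Flux at 7.71 AU: S = 1361/7.71² = 22.9 W m⁻².
From T_eq⁴ = S(1−A)/(4σ): 1−A = 4σT_eq⁴/S.
1−A = 4 × 5.67×10⁻⁸ × (96.1)⁴ / 22.9 = 0.845.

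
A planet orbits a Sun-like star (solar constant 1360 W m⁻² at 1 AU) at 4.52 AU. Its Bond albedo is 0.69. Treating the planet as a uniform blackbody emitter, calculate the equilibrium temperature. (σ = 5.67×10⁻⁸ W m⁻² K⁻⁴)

Flux at 4.52 AU: S = 1360/4.52² = 66.6 W m⁻².
Energy balance: absorbed = emitted ⇒ πR²·S(1−A) = 4πR²·σT_eq⁴, so T_eq⁴ = S(1−A)/(4σ).
T_eq = [66.6 × 0.31 / (4 × 5.67×10⁻⁸)]^(1/4) = (9.10×10⁷)^(1/4) = 97.7 K.

T_eq ≈ 97.7 K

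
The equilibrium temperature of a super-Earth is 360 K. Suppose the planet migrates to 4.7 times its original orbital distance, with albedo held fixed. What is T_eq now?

T_eq ≈ 166 K

T_eq ∝ L^(1/4) · d^(−1/2).
T′ = 360 / 4.7^(1/2) = 166 K.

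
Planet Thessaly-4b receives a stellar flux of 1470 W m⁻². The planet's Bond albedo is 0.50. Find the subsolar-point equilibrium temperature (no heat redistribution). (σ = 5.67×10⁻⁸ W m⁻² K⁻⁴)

T_ss ≈ 337 K

At the subsolar point the surface absorbs S(1−A) and emits σT⁴ per unit area — no factor of 4, since only the local patch is in balance.
T = [1470 × 0.50 / 5.67×10⁻⁸]^(1/4) = (1.30×10¹⁰)^(1/4) = 337 K.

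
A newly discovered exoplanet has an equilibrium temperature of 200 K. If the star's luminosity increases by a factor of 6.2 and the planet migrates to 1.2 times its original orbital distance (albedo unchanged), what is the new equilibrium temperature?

T_eq ∝ L^(1/4) · d^(−1/2).
T′ = 200 × 6.2^(1/4) / 1.2^(1/2) = 288 K.

T_eq ≈ 288 K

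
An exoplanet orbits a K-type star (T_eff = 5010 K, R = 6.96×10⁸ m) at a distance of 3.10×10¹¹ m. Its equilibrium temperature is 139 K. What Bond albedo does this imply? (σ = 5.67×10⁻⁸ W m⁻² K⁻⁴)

A ≈ 0.53

L = 4πR_⋆²σT_⋆⁴ = 4π(6.96×10⁸)² × 5.67×10⁻⁸ × (5010)⁴ = 2.17×10²⁶ W.
S = L/(4πd²) = 180 W m⁻².
From T_eq⁴ = S(1−A)/(4σ): 1−A = 4σT_eq⁴/S.
1−A = 4 × 5.67×10⁻⁸ × (139)⁴ / 180 = 0.470.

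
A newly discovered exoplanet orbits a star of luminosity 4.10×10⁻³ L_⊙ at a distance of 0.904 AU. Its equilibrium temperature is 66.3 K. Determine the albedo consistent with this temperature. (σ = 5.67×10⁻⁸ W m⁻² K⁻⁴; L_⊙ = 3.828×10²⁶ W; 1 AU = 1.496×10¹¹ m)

d = 0.904 AU = 1.35×10¹¹ m.
L = 4.10×10⁻³ × 3.828×10²⁶ = 1.57×10²⁴ W.
Flux: S = L/(4πd²) = 1.57×10²⁴/(4π×(1.35×10¹¹)²) = 6.83 W m⁻².
From T_eq⁴ = S(1−A)/(4σ): 1−A = 4σT_eq⁴/S.
1−A = 4 × 5.67×10⁻⁸ × (66.3)⁴ / 6.83 = 0.642.

A ≈ 0.36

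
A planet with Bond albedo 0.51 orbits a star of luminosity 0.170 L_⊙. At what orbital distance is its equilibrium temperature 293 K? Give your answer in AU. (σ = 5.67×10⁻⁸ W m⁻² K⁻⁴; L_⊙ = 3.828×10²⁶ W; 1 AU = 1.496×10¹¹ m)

d ≈ 0.260 AU

L = 0.170 × 3.828×10²⁶ = 6.51×10²⁵ W.
From T_eq⁴ = L(1−A)/(16πσd²): d = √[L(1−A)/(16πσT_eq⁴)].
d = √[6.51×10²⁵ × 0.49 / (16π × 5.67×10⁻⁸ × (293)⁴)] = 3.90×10¹⁰ m = 0.260 AU.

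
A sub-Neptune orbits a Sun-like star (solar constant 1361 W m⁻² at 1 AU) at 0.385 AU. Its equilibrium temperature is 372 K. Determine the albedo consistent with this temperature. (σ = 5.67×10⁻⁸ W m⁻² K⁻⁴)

Flux at 0.385 AU: S = 1361/0.385² = 9180 W m⁻².
From T_eq⁴ = S(1−A)/(4σ): 1−A = 4σT_eq⁴/S.
1−A = 4 × 5.67×10⁻⁸ × (372)⁴ / 9180 = 0.473.

A ≈ 0.53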